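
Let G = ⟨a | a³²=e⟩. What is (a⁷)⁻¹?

The order of (a⁷) is 32 (smallest k with (a⁷)ᵏ = e), so (a⁷)⁻¹ = (a⁷)³¹ = a²⁵.
Check: (a⁷) · (a²⁵) → (a⁷) · a²⁵ = e, giving e as required.

Answer: a²⁵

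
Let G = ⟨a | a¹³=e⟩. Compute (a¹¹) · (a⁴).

Compute (a¹¹) · (a⁴) by multiplying left to right and reducing via the relations at each step:
  (a¹¹) · a⁴ = a²

Answer: a²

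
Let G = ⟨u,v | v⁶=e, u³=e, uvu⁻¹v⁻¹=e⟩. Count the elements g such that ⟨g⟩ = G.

⟨g⟩ = G would require ord(g) = |G| = 18, but the maximum element order in G is 6 < 18. So G is not cyclic and no single element generates it: the count is 0.

Answer: 0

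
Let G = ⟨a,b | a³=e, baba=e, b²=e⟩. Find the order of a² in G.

Compute successive powers until reaching e:
  (a²)¹ = a², (a²)² = a, (a²)³ = e.
The smallest positive k with (a²)ᵏ = e is 3.

Answer: 3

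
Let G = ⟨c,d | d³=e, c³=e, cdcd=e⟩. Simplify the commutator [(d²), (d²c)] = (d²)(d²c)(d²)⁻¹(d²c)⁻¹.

[(d²), (d²c)] = (d²)·(d²c)·(d²)⁻¹·(d²c)⁻¹.
  (d²) · (d²c) = c²d²
  (c²d²) · d = c²
  (c²) · (c²d) = cd

Answer: cd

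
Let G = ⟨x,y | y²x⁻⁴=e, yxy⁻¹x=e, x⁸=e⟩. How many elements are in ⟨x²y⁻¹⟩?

|⟨x²y⁻¹⟩| equals the order of x²y⁻¹. Compute successive powers until reaching e:
  (x²y⁻¹)¹ = x²y⁻¹, (x²y⁻¹)² = x⁴, (x²y⁻¹)³ = x²y, (x²y⁻¹)⁴ = e.
The smallest positive k with (x²y⁻¹)ᵏ = e is 4, so |⟨x²y⁻¹⟩| = 4.

Answer: 4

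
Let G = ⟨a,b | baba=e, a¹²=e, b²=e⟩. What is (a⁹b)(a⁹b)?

Compute (a⁹b) · (a⁹b) by multiplying left to right and reducing via the relations at each step:
  (a⁹b) · a⁹ = b
  b · b = e

Answer: e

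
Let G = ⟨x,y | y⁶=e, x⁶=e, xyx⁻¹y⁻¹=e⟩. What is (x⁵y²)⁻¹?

The order of (x⁵y²) is 6 (smallest k with (x⁵y²)ᵏ = e), so (x⁵y²)⁻¹ = (x⁵y²)⁵ = xy⁴.
Check: (x⁵y²) · (xy⁴) → (x⁵y²) · x = y²;   (y²) · y⁴ = e, giving e as required.

Answer: xy⁴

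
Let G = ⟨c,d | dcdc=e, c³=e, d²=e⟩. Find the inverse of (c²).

The order of (c²) is 3 (smallest k with (c²)ᵏ = e), so (c²)⁻¹ = (c²)² = c.
Check: (c²) · c → (c²) · c = e, giving e as required.

Answer: c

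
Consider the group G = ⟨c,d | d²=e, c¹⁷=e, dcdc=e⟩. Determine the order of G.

Enumerate words in the generators, reducing via the relations: the distinct elements are
  {c, d, e, cd, c², c³, c⁴, c⁵, c⁶, c⁷, c⁸, c⁹, c²d, c³d, c¹², c¹³, c¹¹, c¹⁰, c¹⁴, c¹⁵, c¹⁶, c⁴d, c⁵d, c⁶d, c⁷d, c⁸d, c⁹d, c¹²d, c¹³d, c¹¹d, c¹⁰d, c¹⁴d, c¹⁵d, c¹⁶d}.
No further products give new elements, so |G| = 34.

Answer: 34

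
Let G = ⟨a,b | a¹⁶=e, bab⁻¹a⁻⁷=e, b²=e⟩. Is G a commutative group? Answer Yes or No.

a·b = ab but b·a = a⁷b, so a·b ≠ b·a and G is not abelian.

Answer: No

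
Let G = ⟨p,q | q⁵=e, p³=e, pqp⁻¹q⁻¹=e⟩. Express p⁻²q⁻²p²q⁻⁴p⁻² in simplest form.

Multiply left to right, reducing at each step:
  p · q⁻² = pq³
  (pq³) · p² = q³
  (q³) · q⁻⁴ = q⁴
  (q⁴) · p⁻² = pq⁴

Answer: pq⁴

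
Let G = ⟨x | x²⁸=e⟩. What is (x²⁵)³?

Compute successive powers of (x²⁵), reducing at each step:
  (x²⁵)²: (x²⁵) · x²⁵ = x²²
  (x²⁵)³: (x²²) · x²⁵ = x¹⁹

Answer: x¹⁹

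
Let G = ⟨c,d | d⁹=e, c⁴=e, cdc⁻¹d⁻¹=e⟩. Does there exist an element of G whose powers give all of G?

|G| = 36. The element cd has order 36 (its powers give 36 distinct elements), so ⟨cd⟩ = G and G is cyclic.

Answer: Yes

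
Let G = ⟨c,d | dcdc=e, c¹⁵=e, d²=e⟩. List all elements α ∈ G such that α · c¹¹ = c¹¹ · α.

⟨c¹¹⟩ ⊆ C_G(c¹¹) since powers of c¹¹ commute with c¹¹; so |C_G(c¹¹)| ≥ |⟨c¹¹⟩| = 15.
By orbit–stabilizer, |C_G(c¹¹)| = |G| / |conj. class of c¹¹| = 30 / 2 = 15.
The 15 elements commuting with c¹¹ are {e, c, c², c³, c⁴, c⁵, c⁶, c⁷, c⁸, c⁹, c¹⁰, c¹¹, c¹², c¹³, c¹⁴}.

Answer: {e, c, c², c³, c⁴, c⁵, c⁶, c⁷, c⁸, c⁹, c¹⁰, c¹¹, c¹², c¹³, c¹⁴}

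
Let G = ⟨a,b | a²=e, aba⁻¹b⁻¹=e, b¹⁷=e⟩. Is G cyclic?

|G| = 34. The element ab has order 34 (its powers give 34 distinct elements), so ⟨ab⟩ = G and G is cyclic.

Answer: Yes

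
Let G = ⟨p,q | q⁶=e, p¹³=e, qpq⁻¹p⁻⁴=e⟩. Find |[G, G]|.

G' = [G, G] is generated by all commutators. The generator-pair commutators are: [p, q] = p¹⁰.
The subgroup they normally generate is {e, p, p², p³, p⁴, p⁵, p⁶, p⁷, p⁸, p⁹, p¹⁰, p¹¹, p¹²}, of order 13.
Check: |G/G'| = 78/13 = 6 is the order of the abelianisation.

Answer: 13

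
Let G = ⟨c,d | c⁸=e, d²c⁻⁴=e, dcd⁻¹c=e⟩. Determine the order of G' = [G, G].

G' = [G, G] is generated by all commutators. The generator-pair commutators are: [c, d] = c².
The subgroup they normally generate is {e, c², c⁴, c⁶}, of order 4.
Check: |G/G'| = 16/4 = 4 is the order of the abelianisation.

Answer: 4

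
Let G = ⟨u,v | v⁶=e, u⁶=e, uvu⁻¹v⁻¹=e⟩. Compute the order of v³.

Compute successive powers until reaching e:
  (v³)¹ = v³, (v³)² = e.
The smallest positive k with (v³)ᵏ = e is 2.

Answer: 2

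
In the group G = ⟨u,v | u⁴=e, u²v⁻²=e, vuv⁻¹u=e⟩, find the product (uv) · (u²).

Compute (uv) · (u²) by multiplying left to right and reducing via the relations at each step:
  (uv) · u² = uv⁻¹

Answer: uv⁻¹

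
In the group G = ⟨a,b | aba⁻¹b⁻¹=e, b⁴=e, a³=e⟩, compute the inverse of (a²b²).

The order of (a²b²) is 6 (smallest k with (a²b²)ᵏ = e), so (a²b²)⁻¹ = (a²b²)⁵ = ab².
Check: (a²b²) · (ab²) → (a²b²) · a = b²;   (b²) · b² = e, giving e as required.

Answer: ab²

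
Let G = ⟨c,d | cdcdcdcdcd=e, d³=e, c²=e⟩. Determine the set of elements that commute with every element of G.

An element z ∈ Z(G) iff z commutes with every generator.
For example e is central: e·c = c = c·e; e·d = d = d·e.
Whereas c ∉ Z(G) since c·d = cd ≠ dc = d·c.
Checking each of the 60 elements this way gives Z(G) = {e}, of order 1.

Answer: {e}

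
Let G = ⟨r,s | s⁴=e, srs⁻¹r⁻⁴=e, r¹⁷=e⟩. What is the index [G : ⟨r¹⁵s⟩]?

First find ord(r¹⁵s) by computing successive powers:
  (r¹⁵s)¹ = r¹⁵s, (r¹⁵s)² = r⁷s², (r¹⁵s)³ = r⁹s³, (r¹⁵s)⁴ = e.
So |⟨r¹⁵s⟩| = ord(r¹⁵s) = 4. With |G| = 68, by Lagrange [G : ⟨r¹⁵s⟩] = 68/4 = 17.

Answer: 17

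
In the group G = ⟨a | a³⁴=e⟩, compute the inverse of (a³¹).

The order of (a³¹) is 34 (smallest k with (a³¹)ᵏ = e), so (a³¹)⁻¹ = (a³¹)³³ = a³.
Check: (a³¹) · (a³) → (a³¹) · a³ = e, giving e as required.

Answer: a³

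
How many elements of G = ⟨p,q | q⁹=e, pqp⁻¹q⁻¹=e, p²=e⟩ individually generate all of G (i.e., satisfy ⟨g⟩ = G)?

G is cyclic of order 18. An element generates G iff its order is 18, and a cyclic group of order 18 has exactly φ(18) = 6 such elements.

Answer: 6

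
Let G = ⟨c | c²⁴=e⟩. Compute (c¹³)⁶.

Compute successive powers of (c¹³), reducing at each step:
  (c¹³)²: (c¹³) · c¹³ = c²
  (c¹³)³: (c²) · c¹³ = c¹⁵
  (c¹³)⁴: (c¹⁵) · c¹³ = c⁴
  (c¹³)⁵: (c⁴) · c¹³ = c¹⁷
  (c¹³)⁶: (c¹⁷) · c¹³ = c⁶

Answer: c⁶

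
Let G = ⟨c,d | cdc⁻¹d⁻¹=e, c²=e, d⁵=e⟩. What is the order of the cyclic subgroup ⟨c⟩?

|⟨c⟩| equals the order of c. Compute successive powers until reaching e:
  c¹ = c, c² = e.
The smallest positive k with cᵏ = e is 2, so |⟨c⟩| = 2.

Answer: 2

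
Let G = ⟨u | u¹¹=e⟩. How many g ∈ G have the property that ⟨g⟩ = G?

G is cyclic of order 11. An element generates G iff its order is 11, and a cyclic group of order 11 has exactly φ(11) = 10 such elements.

Answer: 10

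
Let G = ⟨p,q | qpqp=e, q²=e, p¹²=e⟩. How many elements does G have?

Enumerate words in the generators, reducing via the relations: the distinct elements are
  {e, p, q, pq, p², p³, p⁴, p⁵, p⁶, p⁷, p⁸, p⁹, p²q, p³q, p¹¹, p¹⁰, p⁴q, p⁵q, p⁶q, p⁷q, p⁸q, p⁹q, p¹¹q, p¹⁰q}.
No further products give new elements, so |G| = 24.

Answer: 24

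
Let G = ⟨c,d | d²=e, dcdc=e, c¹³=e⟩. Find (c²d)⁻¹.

The order of (c²d) is 2 (smallest k with (c²d)ᵏ = e), so (c²d)⁻¹ = (c²d)¹ = c²d.
Check: (c²d) · (c²d) → (c²d) · c² = d;   d · d = e, giving e as required.

Answer: c²d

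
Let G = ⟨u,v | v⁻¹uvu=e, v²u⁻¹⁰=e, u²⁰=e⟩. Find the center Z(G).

An element z ∈ Z(G) iff z commutes with every generator.
For example u¹⁰ is central: (u¹⁰)·u = u¹¹ = u·(u¹⁰); (u¹⁰)·v = v⁻¹ = v·(u¹⁰).
Whereas u ∉ Z(G) since u·v = uv ≠ u⁹v⁻¹ = v·u.
Checking each of the 40 elements this way gives Z(G) = {e, u¹⁰}, of order 2.

Answer: {e, u¹⁰}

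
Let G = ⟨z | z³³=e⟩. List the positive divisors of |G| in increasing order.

|G| = 33 = 3 · 11. By Lagrange's theorem the order of any subgroup divides 33; the divisors of 33 are 1, 3, 11, 33.

Answer: 1, 3, 11, 33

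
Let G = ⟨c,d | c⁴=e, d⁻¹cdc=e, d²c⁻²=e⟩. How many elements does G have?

Enumerate words in the generators, reducing via the relations: the distinct elements are
  {c, d, e, cd, c², c³, d⁻¹, cd⁻¹}.
No further products give new elements, so |G| = 8.

Answer: 8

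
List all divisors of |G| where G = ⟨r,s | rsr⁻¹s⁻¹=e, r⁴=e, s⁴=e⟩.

|G| = 16 = 2⁴. By Lagrange's theorem the order of any subgroup divides 16; the divisors of 16 are 1, 2, 4, 8, 16.

Answer: 1, 2, 4, 8, 16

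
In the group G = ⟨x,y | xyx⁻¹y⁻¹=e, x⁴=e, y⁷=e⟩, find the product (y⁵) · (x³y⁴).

Compute (y⁵) · (x³y⁴) by multiplying left to right and reducing via the relations at each step:
  (y⁵) · x³ = x³y⁵
  (x³y⁵) · y⁴ = x³y²

Answer: x³y²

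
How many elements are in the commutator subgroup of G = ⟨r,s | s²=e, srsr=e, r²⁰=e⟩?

G' = [G, G] is generated by all commutators. The generator-pair commutators are: [r, s] = r².
The subgroup they normally generate is {e, r², r⁴, r⁶, r⁸, r¹⁰, r¹², r¹⁴, r¹⁶, r¹⁸}, of order 10.
Check: |G/G'| = 40/10 = 4 is the order of the abelianisation.

Answer: 10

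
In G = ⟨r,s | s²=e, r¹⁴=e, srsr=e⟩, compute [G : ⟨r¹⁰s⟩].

First find ord(r¹⁰s) by computing successive powers:
  (r¹⁰s)¹ = r¹⁰s, (r¹⁰s)² = e.
So |⟨r¹⁰s⟩| = ord(r¹⁰s) = 2. With |G| = 28, by Lagrange [G : ⟨r¹⁰s⟩] = 28/2 = 14.

Answer: 14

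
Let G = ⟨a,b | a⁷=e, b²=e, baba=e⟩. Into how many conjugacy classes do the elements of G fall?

The conjugacy classes (representative and size) are:
  [e] (size 1), [a⁶] (size 2), [a⁵] (size 2), [a⁴] (size 2), [ab] (size 7).
Class equation: 1 + 2 + 2 + 2 + 7 = 14 = |G|. So G has 5 conjugacy classes.

Answer: 5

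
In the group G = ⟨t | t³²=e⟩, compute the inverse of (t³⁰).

The order of (t³⁰) is 16 (smallest k with (t³⁰)ᵏ = e), so (t³⁰)⁻¹ = (t³⁰)¹⁵ = t².
Check: (t³⁰) · (t²) → (t³⁰) · t² = e, giving e as required.

Answer: t²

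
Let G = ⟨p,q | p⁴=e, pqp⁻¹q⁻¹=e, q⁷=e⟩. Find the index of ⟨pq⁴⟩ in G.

First find ord(pq⁴) by computing successive powers:
  (pq⁴)¹ = pq⁴, (pq⁴)² = p²q, (pq⁴)³ = p³q⁵, (pq⁴)⁴ = q², (pq⁴)⁵ = pq⁶, (pq⁴)⁶ = p²q³, (pq⁴)⁷ = p³, (pq⁴)⁸ = q⁴, (pq⁴)⁹ = pq, (pq⁴)¹⁰ = p²q⁵, (pq⁴)¹¹ = p³q², (pq⁴)¹² = q⁶, (pq⁴)¹³ = pq³, (pq⁴)¹⁴ = p², (pq⁴)¹⁵ = p³q⁴, (pq⁴)¹⁶ = q, (pq⁴)¹⁷ = pq⁵, (pq⁴)¹⁸ = p²q², (pq⁴)¹⁹ = p³q⁶, (pq⁴)²⁰ = q³, (pq⁴)²¹ = p, (pq⁴)²² = p²q⁴, (pq⁴)²³ = p³q, (pq⁴)²⁴ = q⁵, (pq⁴)²⁵ = pq², (pq⁴)²⁶ = p²q⁶, (pq⁴)²⁷ = p³q³, (pq⁴)²⁸ = e.
So |⟨pq⁴⟩| = ord(pq⁴) = 28. With |G| = 28, by Lagrange [G : ⟨pq⁴⟩] = 28/28 = 1.

Answer: 1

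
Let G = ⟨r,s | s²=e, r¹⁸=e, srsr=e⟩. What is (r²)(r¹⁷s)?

Compute (r²) · (r¹⁷s) by multiplying left to right and reducing via the relations at each step:
  (r²) · r¹⁷ = r
  r · s = rs

Answer: rs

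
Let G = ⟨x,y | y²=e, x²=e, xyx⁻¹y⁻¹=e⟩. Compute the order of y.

Compute successive powers until reaching e:
  y¹ = y, y² = e.
The smallest positive k with yᵏ = e is 2.

Answer: 2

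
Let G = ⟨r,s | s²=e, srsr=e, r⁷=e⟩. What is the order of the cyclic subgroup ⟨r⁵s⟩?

|⟨r⁵s⟩| equals the order of r⁵s. Compute successive powers until reaching e:
  (r⁵s)¹ = r⁵s, (r⁵s)² = e.
The smallest positive k with (r⁵s)ᵏ = e is 2, so |⟨r⁵s⟩| = 2.

Answer: 2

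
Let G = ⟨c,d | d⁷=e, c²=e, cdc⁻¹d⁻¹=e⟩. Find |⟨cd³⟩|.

|⟨cd³⟩| equals the order of cd³. Compute successive powers until reaching e:
  (cd³)¹ = cd³, (cd³)² = d⁶, (cd³)³ = cd², (cd³)⁴ = d⁵, (cd³)⁵ = cd, (cd³)⁶ = d⁴, (cd³)⁷ = c, (cd³)⁸ = d³, (cd³)⁹ = cd⁶, (cd³)¹⁰ = d², (cd³)¹¹ = cd⁵, (cd³)¹² = d, (cd³)¹³ = cd⁴, (cd³)¹⁴ = e.
The smallest positive k with (cd³)ᵏ = e is 14, so |⟨cd³⟩| = 14.

Answer: 14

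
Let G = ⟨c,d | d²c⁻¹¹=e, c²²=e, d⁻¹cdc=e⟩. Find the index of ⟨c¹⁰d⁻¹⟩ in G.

First find ord(c¹⁰d⁻¹) by computing successive powers:
  (c¹⁰d⁻¹)¹ = c¹⁰d⁻¹, (c¹⁰d⁻¹)² = c¹¹, (c¹⁰d⁻¹)³ = c¹⁰d, (c¹⁰d⁻¹)⁴ = e.
So |⟨c¹⁰d⁻¹⟩| = ord(c¹⁰d⁻¹) = 4. With |G| = 44, by Lagrange [G : ⟨c¹⁰d⁻¹⟩] = 44/4 = 11.

Answer: 11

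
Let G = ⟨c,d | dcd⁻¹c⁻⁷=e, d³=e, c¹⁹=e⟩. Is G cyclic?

Every cyclic group is abelian. But c·d = cd while d·c = c⁷d, so c·d ≠ d·c and G is not abelian. Hence G is not cyclic.

Answer: No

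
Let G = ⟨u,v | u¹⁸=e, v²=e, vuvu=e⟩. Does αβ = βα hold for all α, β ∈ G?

u·v = uv but v·u = u¹⁷v, so u·v ≠ v·u and G is not abelian.

Answer: No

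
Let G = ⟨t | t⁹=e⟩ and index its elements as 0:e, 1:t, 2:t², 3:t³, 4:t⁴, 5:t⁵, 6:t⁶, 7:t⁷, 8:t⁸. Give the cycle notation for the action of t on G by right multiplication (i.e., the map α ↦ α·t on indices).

(0 1 2 3 4 5 6 7 8)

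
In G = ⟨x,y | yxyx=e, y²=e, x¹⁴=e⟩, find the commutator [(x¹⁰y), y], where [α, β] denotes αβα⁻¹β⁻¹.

[(x¹⁰y), y] = (x¹⁰y)·y·(x¹⁰y)⁻¹·y⁻¹.
  (x¹⁰y) · y = x¹⁰
  (x¹⁰) · (x¹⁰y) = x⁶y
  (x⁶y) · y = x⁶

Answer: x⁶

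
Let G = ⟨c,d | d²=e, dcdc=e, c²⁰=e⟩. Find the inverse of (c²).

The order of (c²) is 10 (smallest k with (c²)ᵏ = e), so (c²)⁻¹ = (c²)⁹ = c¹⁸.
Check: (c²) · (c¹⁸) → (c²) · c¹⁸ = e, giving e as required.

Answer: c¹⁸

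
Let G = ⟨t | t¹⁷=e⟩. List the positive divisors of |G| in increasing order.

|G| = 17 = 17. By Lagrange's theorem the order of any subgroup divides 17; the divisors of 17 are 1, 17.

Answer: 1, 17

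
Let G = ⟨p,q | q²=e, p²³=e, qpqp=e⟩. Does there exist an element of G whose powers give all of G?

Every cyclic group is abelian. But p·q = pq while q·p = p²²q, so p·q ≠ q·p and G is not abelian. Hence G is not cyclic.

Answer: No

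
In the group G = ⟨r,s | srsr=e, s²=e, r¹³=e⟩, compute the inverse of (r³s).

The order of (r³s) is 2 (smallest k with (r³s)ᵏ = e), so (r³s)⁻¹ = (r³s)¹ = r³s.
Check: (r³s) · (r³s) → (r³s) · r³ = s;   s · s = e, giving e as required.

Answer: r³s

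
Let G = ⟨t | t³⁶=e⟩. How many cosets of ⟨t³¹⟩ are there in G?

First find ord(t³¹) by computing successive powers:
  (t³¹)¹ = t³¹, (t³¹)² = t²⁶, (t³¹)³ = t²¹, (t³¹)⁴ = t¹⁶, (t³¹)⁵ = t¹¹, (t³¹)⁶ = t⁶, (t³¹)⁷ = t, (t³¹)⁸ = t³², (t³¹)⁹ = t²⁷, (t³¹)¹⁰ = t²², (t³¹)¹¹ = t¹⁷, (t³¹)¹² = t¹², (t³¹)¹³ = t⁷, (t³¹)¹⁴ = t², (t³¹)¹⁵ = t³³, (t³¹)¹⁶ = t²⁸, (t³¹)¹⁷ = t²³, (t³¹)¹⁸ = t¹⁸, (t³¹)¹⁹ = t¹³, (t³¹)²⁰ = t⁸, (t³¹)²¹ = t³, (t³¹)²² = t³⁴, (t³¹)²³ = t²⁹, (t³¹)²⁴ = t²⁴, (t³¹)²⁵ = t¹⁹, (t³¹)²⁶ = t¹⁴, (t³¹)²⁷ = t⁹, (t³¹)²⁸ = t⁴, (t³¹)²⁹ = t³⁵, (t³¹)³⁰ = t³⁰, (t³¹)³¹ = t²⁵, (t³¹)³² = t²⁰, (t³¹)³³ = t¹⁵, (t³¹)³⁴ = t¹⁰, (t³¹)³⁵ = t⁵, (t³¹)³⁶ = e.
So |⟨t³¹⟩| = ord(t³¹) = 36. With |G| = 36, by Lagrange [G : ⟨t³¹⟩] = 36/36 = 1.

Answer: 1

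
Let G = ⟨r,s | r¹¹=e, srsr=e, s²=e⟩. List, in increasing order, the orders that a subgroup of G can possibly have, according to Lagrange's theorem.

|G| = 22 = 2 · 11. By Lagrange's theorem the order of any subgroup divides 22; the divisors of 22 are 1, 2, 11, 22.

Answer: 1, 2, 11, 22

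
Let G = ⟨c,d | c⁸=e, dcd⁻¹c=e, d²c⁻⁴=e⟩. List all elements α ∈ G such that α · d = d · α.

⟨d⟩ ⊆ C_G(d) since powers of d commute with d; so |C_G(d)| ≥ |⟨d⟩| = 4.
By orbit–stabilizer, |C_G(d)| = |G| / |conj. class of d| = 16 / 4 = 4.
The 4 elements commuting with d are {e, c⁴, d, d⁻¹}.

Answer: {e, c⁴, d, d⁻¹}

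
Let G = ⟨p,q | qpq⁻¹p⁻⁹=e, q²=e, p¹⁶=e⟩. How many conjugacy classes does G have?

The conjugacy classes (representative and size) are:
  [e] (size 1), [p⁹] (size 2), [p²] (size 1), [p³] (size 2), [p⁴] (size 1), [p¹³] (size 2), [p⁶] (size 1), [p¹⁵] (size 2), [p⁸] (size 1), [p¹⁰] (size 1), [p¹²] (size 1), [p¹⁴] (size 1), [q] (size 2), [pq] (size 2), [p²q] (size 2), [p¹¹q] (size 2), [p⁴q] (size 2), [p¹³q] (size 2), [p¹⁴q] (size 2), [p¹⁵q] (size 2).
Class equation: 1 + 2 + 1 + 2 + 1 + 2 + 1 + 2 + 1 + 1 + 1 + 1 + 2 + 2 + 2 + 2 + 2 + 2 + 2 + 2 = 32 = |G|. So G has 20 conjugacy classes.

Answer: 20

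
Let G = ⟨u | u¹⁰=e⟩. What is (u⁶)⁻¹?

The order of (u⁶) is 5 (smallest k with (u⁶)ᵏ = e), so (u⁶)⁻¹ = (u⁶)⁴ = u⁴.
Check: (u⁶) · (u⁴) → (u⁶) · u⁴ = e, giving e as required.

Answer: u⁴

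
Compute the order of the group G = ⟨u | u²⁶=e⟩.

G is generated by a single element, so G is cyclic. The relator gives u²⁶ = e and no smaller power is forced to be e, so the 26 powers {e, u, u², u³, u⁴, u⁵, u⁶, u⁷, u⁸, u⁹, u²², u²³, u²¹, u²⁰, u²⁴, u²⁵, u¹², u¹³, u¹¹, u¹⁰, u¹⁴, u¹⁵, u¹⁶, u¹⁷, u¹⁸, u¹⁹} are distinct. Hence |G| = 26.

Answer: 26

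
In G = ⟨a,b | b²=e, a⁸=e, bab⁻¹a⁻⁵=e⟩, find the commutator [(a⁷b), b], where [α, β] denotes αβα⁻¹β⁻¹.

[(a⁷b), b] = (a⁷b)·b·(a⁷b)⁻¹·b⁻¹.
  (a⁷b) · b = a⁷
  (a⁷) · (a⁵b) = a⁴b
  (a⁴b) · b = a⁴

Answer: a⁴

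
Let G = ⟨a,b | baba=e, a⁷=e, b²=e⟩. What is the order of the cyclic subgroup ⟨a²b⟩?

|⟨a²b⟩| equals the order of a²b. Compute successive powers until reaching e:
  (a²b)¹ = a²b, (a²b)² = e.
The smallest positive k with (a²b)ᵏ = e is 2, so |⟨a²b⟩| = 2.

Answer: 2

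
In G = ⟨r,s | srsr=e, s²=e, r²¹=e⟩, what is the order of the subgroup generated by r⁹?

|⟨r⁹⟩| equals the order of r⁹. Compute successive powers until reaching e:
  (r⁹)¹ = r⁹, (r⁹)² = r¹⁸, (r⁹)³ = r⁶, (r⁹)⁴ = r¹⁵, (r⁹)⁵ = r³, (r⁹)⁶ = r¹², (r⁹)⁷ = e.
The smallest positive k with (r⁹)ᵏ = e is 7, so |⟨r⁹⟩| = 7.

Answer: 7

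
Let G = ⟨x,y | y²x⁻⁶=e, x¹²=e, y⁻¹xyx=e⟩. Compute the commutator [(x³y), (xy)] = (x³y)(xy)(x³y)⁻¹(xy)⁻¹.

[(x³y), (xy)] = (x³y)·(xy)·(x³y)⁻¹·(xy)⁻¹.
  (x³y) · (xy) = x⁸
  (x⁸) · (x³y⁻¹) = x⁵y
  (x⁵y) · (xy⁻¹) = x⁴

Answer: x⁴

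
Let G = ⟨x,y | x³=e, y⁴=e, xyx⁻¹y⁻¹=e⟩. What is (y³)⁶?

Compute successive powers of (y³), reducing at each step:
  (y³)²: (y³) · y³ = y²
  (y³)³: (y²) · y³ = y
  (y³)⁴: y · y³ = e
  (y³)⁵: e · y³ = y³
  (y³)⁶: (y³) · y³ = y²

Answer: y²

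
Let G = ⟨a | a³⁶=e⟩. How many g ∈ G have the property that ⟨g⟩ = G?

G is cyclic of order 36. An element generates G iff its order is 36, and a cyclic group of order 36 has exactly φ(36) = 12 such elements.

Answer: 12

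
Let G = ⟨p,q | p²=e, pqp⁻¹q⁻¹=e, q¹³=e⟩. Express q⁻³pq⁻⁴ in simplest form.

Multiply left to right, reducing at each step:
  (q¹⁰) · p = pq¹⁰
  (pq¹⁰) · q⁻⁴ = pq⁶

Answer: pq⁶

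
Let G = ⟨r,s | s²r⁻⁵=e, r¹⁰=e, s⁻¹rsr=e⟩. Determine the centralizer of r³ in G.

⟨r³⟩ ⊆ C_G(r³) since powers of r³ commute with r³; so |C_G(r³)| ≥ |⟨r³⟩| = 10.
By orbit–stabilizer, |C_G(r³)| = |G| / |conj. class of r³| = 20 / 2 = 10.
The 10 elements commuting with r³ are {e, r, r², r³, r⁴, r⁵, r⁶, r⁷, r⁸, r⁹}.

Answer: {e, r, r², r³, r⁴, r⁵, r⁶, r⁷, r⁸, r⁹}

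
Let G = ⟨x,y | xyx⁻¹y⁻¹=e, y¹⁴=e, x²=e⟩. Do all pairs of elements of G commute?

Each pair of generators commutes: x·y = xy = y·x. Since the generators pairwise commute, every element of G commutes with every other, so G is abelian.

Answer: Yes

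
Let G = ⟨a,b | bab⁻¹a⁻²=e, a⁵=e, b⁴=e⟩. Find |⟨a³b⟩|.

|⟨a³b⟩| equals the order of a³b. Compute successive powers until reaching e:
  (a³b)¹ = a³b, (a³b)² = a⁴b², (a³b)³ = ab³, (a³b)⁴ = e.
The smallest positive k with (a³b)ᵏ = e is 4, so |⟨a³b⟩| = 4.

Answer: 4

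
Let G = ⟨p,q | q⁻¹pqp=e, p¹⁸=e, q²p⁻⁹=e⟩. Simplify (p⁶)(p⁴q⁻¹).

Compute (p⁶) · (p⁴q⁻¹) by multiplying left to right and reducing via the relations at each step:
  (p⁶) · p⁴ = p¹⁰
  (p¹⁰) · q⁻¹ = pq

Answer: pq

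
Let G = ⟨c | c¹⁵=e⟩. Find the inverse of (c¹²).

The order of (c¹²) is 5 (smallest k with (c¹²)ᵏ = e), so (c¹²)⁻¹ = (c¹²)⁴ = c³.
Check: (c¹²) · (c³) → (c¹²) · c³ = e, giving e as required.

Answer: c³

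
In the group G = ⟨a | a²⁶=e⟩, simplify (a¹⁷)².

Compute successive powers of (a¹⁷), reducing at each step:
  (a¹⁷)²: (a¹⁷) · a¹⁷ = a⁸

Answer: a⁸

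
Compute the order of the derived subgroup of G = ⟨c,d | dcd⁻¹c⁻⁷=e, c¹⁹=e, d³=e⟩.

G' = [G, G] is generated by all commutators. The generator-pair commutators are: [c, d] = c¹³.
The subgroup they normally generate is {e, c, c², c³, c⁴, c⁵, c⁶, c⁷, c⁸, c⁹, c¹⁰, c¹¹, c¹², c¹³, c¹⁴, c¹⁵, c¹⁶, c¹⁷, c¹⁸}, of order 19.
Check: |G/G'| = 57/19 = 3 is the order of the abelianisation.

Answer: 19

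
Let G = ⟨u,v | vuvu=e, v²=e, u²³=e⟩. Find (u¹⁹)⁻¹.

The order of (u¹⁹) is 23 (smallest k with (u¹⁹)ᵏ = e), so (u¹⁹)⁻¹ = (u¹⁹)²² = u⁴.
Check: (u¹⁹) · (u⁴) → (u¹⁹) · u⁴ = e, giving e as required.

Answer: u⁴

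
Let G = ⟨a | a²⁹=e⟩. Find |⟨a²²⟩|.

|⟨a²²⟩| equals the order of a²². Compute successive powers until reaching e:
  (a²²)¹ = a²², (a²²)² = a¹⁵, (a²²)³ = a⁸, (a²²)⁴ = a, (a²²)⁵ = a²³, (a²²)⁶ = a¹⁶, (a²²)⁷ = a⁹, (a²²)⁸ = a², (a²²)⁹ = a²⁴, (a²²)¹⁰ = a¹⁷, (a²²)¹¹ = a¹⁰, (a²²)¹² = a³, (a²²)¹³ = a²⁵, (a²²)¹⁴ = a¹⁸, (a²²)¹⁵ = a¹¹, (a²²)¹⁶ = a⁴, (a²²)¹⁷ = a²⁶, (a²²)¹⁸ = a¹⁹, (a²²)¹⁹ = a¹², (a²²)²⁰ = a⁵, (a²²)²¹ = a²⁷, (a²²)²² = a²⁰, (a²²)²³ = a¹³, (a²²)²⁴ = a⁶, (a²²)²⁵ = a²⁸, (a²²)²⁶ = a²¹, (a²²)²⁷ = a¹⁴, (a²²)²⁸ = a⁷, (a²²)²⁹ = e.
The smallest positive k with (a²²)ᵏ = e is 29, so |⟨a²²⟩| = 29.

Answer: 29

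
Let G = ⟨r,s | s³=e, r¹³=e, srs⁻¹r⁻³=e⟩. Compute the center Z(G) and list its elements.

An element z ∈ Z(G) iff z commutes with every generator.
For example e is central: e·r = r = r·e; e·s = s = s·e.
Whereas r ∉ Z(G) since r·s = rs ≠ r³s = s·r.
Checking each of the 39 elements this way gives Z(G) = {e}, of order 1.

Answer: {e}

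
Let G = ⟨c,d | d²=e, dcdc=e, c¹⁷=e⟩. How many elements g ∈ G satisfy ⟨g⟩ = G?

⟨g⟩ = G would require ord(g) = |G| = 34, but the maximum element order in G is 17 < 34. So G is not cyclic and no single element generates it: the count is 0.

Answer: 0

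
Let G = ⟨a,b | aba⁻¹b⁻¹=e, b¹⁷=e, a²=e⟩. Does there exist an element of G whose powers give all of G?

|G| = 34. The element ab has order 34 (its powers give 34 distinct elements), so ⟨ab⟩ = G and G is cyclic.

Answer: Yes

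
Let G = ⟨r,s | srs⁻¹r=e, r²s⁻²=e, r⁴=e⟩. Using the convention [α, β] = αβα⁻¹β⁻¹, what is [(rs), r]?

[(rs), r] = (rs)·r·(rs)⁻¹·r⁻¹.
  (rs) · r = s
  s · (rs⁻¹) = r³
  (r³) · (r³) = r²

Answer: r²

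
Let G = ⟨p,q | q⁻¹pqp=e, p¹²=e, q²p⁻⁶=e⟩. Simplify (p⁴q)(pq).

Compute (p⁴q) · (pq) by multiplying left to right and reducing via the relations at each step:
  (p⁴q) · p = p³q
  (p³q) · q = p⁹

Answer: p⁹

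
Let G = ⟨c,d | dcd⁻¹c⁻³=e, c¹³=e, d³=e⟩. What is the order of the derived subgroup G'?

G' = [G, G] is generated by all commutators. The generator-pair commutators are: [c, d] = c¹¹.
The subgroup they normally generate is {e, c, c², c³, c⁴, c⁵, c⁶, c⁷, c⁸, c⁹, c¹⁰, c¹¹, c¹²}, of order 13.
Check: |G/G'| = 39/13 = 3 is the order of the abelianisation.

Answer: 13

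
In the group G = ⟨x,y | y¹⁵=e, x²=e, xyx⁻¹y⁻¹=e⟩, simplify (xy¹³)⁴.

Compute successive powers of (xy¹³), reducing at each step:
  (xy¹³)²: (xy¹³) · x = y¹³;   (y¹³) · y¹³ = y¹¹
  (xy¹³)³: (y¹¹) · x = xy¹¹;   (xy¹¹) · y¹³ = xy⁹
  (xy¹³)⁴: (xy⁹) · x = y⁹;   (y⁹) · y¹³ = y⁷

Answer: y⁷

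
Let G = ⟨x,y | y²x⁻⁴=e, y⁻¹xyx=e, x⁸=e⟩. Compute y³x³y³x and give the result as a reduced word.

Multiply left to right, reducing at each step:
  (y⁻¹) · x³ = xy
  (xy) · y³ = x
  x · x = x²

Answer: x²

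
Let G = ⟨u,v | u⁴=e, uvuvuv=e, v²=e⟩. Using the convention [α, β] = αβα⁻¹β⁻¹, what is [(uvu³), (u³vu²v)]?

[(uvu³), (u³vu²v)] = (uvu³)·(u³vu²v)·(uvu³)⁻¹·(u³vu²v)⁻¹.
  (uvu³) · (u³vu²v) = u³vu²
  (u³vu²) · (uvu³) = v
  v · (u³vu²v) = u²vu

Answer: u²vu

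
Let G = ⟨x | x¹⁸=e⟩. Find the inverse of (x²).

The order of (x²) is 9 (smallest k with (x²)ᵏ = e), so (x²)⁻¹ = (x²)⁸ = x¹⁶.
Check: (x²) · (x¹⁶) → (x²) · x¹⁶ = e, giving e as required.

Answer: x¹⁶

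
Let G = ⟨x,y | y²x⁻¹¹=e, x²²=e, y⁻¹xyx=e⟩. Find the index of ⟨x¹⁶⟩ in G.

First find ord(x¹⁶) by computing successive powers:
  (x¹⁶)¹ = x¹⁶, (x¹⁶)² = x¹⁰, (x¹⁶)³ = x⁴, (x¹⁶)⁴ = x²⁰, (x¹⁶)⁵ = x¹⁴, (x¹⁶)⁶ = x⁸, (x¹⁶)⁷ = x², (x¹⁶)⁸ = x¹⁸, (x¹⁶)⁹ = x¹², (x¹⁶)¹⁰ = x⁶, (x¹⁶)¹¹ = e.
So |⟨x¹⁶⟩| = ord(x¹⁶) = 11. With |G| = 44, by Lagrange [G : ⟨x¹⁶⟩] = 44/11 = 4.

Answer: 4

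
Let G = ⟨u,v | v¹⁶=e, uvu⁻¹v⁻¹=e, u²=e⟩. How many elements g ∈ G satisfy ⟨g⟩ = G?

⟨g⟩ = G would require ord(g) = |G| = 32, but the maximum element order in G is 16 < 32. So G is not cyclic and no single element generates it: the count is 0.

Answer: 0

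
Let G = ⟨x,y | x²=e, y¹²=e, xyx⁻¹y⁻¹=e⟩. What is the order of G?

Enumerate words in the generators, reducing via the relations: the distinct elements are
  {e, x, y, xy, y², y³, y⁴, y⁵, y⁶, y⁷, y⁸, y⁹, xy², xy³, xy⁴, xy⁵, xy⁶, xy⁷, xy⁸, xy⁹, y¹¹, y¹⁰, xy¹¹, xy¹⁰}.
No further products give new elements, so |G| = 24.

Answer: 24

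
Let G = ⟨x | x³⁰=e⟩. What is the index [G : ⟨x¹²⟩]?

First find ord(x¹²) by computing successive powers:
  (x¹²)¹ = x¹², (x¹²)² = x²⁴, (x¹²)³ = x⁶, (x¹²)⁴ = x¹⁸, (x¹²)⁵ = e.
So |⟨x¹²⟩| = ord(x¹²) = 5. With |G| = 30, by Lagrange [G : ⟨x¹²⟩] = 30/5 = 6.

Answer: 6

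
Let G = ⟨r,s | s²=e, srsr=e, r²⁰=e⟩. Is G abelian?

r·s = rs but s·r = r¹⁹s, so r·s ≠ s·r and G is not abelian.

Answer: No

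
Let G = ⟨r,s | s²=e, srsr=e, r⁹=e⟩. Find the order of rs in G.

Compute successive powers until reaching e:
  (rs)¹ = rs, (rs)² = e.
The smallest positive k with (rs)ᵏ = e is 2.

Answer: 2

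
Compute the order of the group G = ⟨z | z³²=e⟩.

G is generated by a single element, so G is cyclic. The relator gives z³² = e and no smaller power is forced to be e, so the 32 powers {e, z, z², z³, z⁴, z⁵, z⁶, z⁷, z⁸, z⁹, z²², z²³, z²¹, z²⁰, z²⁴, z²⁵, z²⁶, z²⁷, z²⁸, z²⁹, z³¹, z³⁰, z¹², z¹³, z¹¹, z¹⁰, z¹⁴, z¹⁵, z¹⁶, z¹⁷, z¹⁸, z¹⁹} are distinct. Hence |G| = 32.

Answer: 32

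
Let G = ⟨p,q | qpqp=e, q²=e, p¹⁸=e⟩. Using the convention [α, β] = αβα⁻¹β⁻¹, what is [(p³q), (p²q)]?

[(p³q), (p²q)] = (p³q)·(p²q)·(p³q)⁻¹·(p²q)⁻¹.
  (p³q) · (p²q) = p
  p · (p³q) = p⁴q
  (p⁴q) · (p²q) = p²

Answer: p²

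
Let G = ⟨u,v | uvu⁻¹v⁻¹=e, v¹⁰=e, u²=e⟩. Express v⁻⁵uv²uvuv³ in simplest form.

Multiply left to right, reducing at each step:
  (v⁵) · u = uv⁵
  (uv⁵) · v² = uv⁷
  (uv⁷) · u = v⁷
  (v⁷) · v = v⁸
  (v⁸) · u = uv⁸
  (uv⁸) · v³ = uv

Answer: uv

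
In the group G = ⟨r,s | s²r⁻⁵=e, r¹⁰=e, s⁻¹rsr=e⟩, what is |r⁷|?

Compute successive powers until reaching e:
  (r⁷)¹ = r⁷, (r⁷)² = r⁴, (r⁷)³ = r, (r⁷)⁴ = r⁸, (r⁷)⁵ = r⁵, (r⁷)⁶ = r², (r⁷)⁷ = r⁹, (r⁷)⁸ = r⁶, (r⁷)⁹ = r³, (r⁷)¹⁰ = e.
The smallest positive k with (r⁷)ᵏ = e is 10.

Answer: 10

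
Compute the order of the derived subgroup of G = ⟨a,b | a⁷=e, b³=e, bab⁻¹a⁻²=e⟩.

G' = [G, G] is generated by all commutators. The generator-pair commutators are: [a, b] = a⁶.
The subgroup they normally generate is {e, a, a², a³, a⁴, a⁵, a⁶}, of order 7.
Check: |G/G'| = 21/7 = 3 is the order of the abelianisation.

Answer: 7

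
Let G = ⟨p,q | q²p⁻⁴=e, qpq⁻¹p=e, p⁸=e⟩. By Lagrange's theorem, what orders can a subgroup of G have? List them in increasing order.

|G| = 16 = 2⁴. By Lagrange's theorem the order of any subgroup divides 16; the divisors of 16 are 1, 2, 4, 8, 16.

Answer: 1, 2, 4, 8, 16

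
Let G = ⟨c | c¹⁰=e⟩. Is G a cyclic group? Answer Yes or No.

|G| = 10. The element c has order 10 (its powers give 10 distinct elements), so ⟨c⟩ = G and G is cyclic.

Answer: Yes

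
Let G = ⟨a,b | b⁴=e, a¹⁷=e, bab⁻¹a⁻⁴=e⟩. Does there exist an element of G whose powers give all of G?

Every cyclic group is abelian. But a·b = ab while b·a = a⁴b, so a·b ≠ b·a and G is not abelian. Hence G is not cyclic.

Answer: No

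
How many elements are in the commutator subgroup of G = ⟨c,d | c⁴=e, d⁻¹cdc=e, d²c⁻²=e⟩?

G' = [G, G] is generated by all commutators. The generator-pair commutators are: [c, d] = c².
The subgroup they normally generate is {e, c²}, of order 2.
Check: |G/G'| = 8/2 = 4 is the order of the abelianisation.

Answer: 2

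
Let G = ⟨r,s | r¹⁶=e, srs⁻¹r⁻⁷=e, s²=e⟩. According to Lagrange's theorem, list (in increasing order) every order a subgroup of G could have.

|G| = 32 = 2⁵. By Lagrange's theorem the order of any subgroup divides 32; the divisors of 32 are 1, 2, 4, 8, 16, 32.

Answer: 1, 2, 4, 8, 16, 32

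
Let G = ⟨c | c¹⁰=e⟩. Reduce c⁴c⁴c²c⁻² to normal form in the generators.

Multiply left to right, reducing at each step:
  (c⁴) · c⁴ = c⁸
  (c⁸) · c² = e
  e · c⁻² = c⁸

Answer: c⁸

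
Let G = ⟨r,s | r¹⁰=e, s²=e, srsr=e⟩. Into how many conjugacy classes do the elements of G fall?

The conjugacy classes (representative and size) are:
  [e] (size 1), [r] (size 2), [r²] (size 2), [r³] (size 2), [r⁴] (size 2), [r⁵] (size 1), [r²s] (size 5), [r³s] (size 5).
Class equation: 1 + 2 + 2 + 2 + 2 + 1 + 5 + 5 = 20 = |G|. So G has 8 conjugacy classes.

Answer: 8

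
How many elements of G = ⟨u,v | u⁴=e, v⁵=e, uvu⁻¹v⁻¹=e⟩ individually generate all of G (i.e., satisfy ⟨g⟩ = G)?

G is cyclic of order 20. An element generates G iff its order is 20, and a cyclic group of order 20 has exactly φ(20) = 8 such elements.

Answer: 8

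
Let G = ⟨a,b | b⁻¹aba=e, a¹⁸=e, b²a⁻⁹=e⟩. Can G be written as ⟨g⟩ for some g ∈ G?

Every cyclic group is abelian. But a·b = ab while b·a = a⁸b⁻¹, so a·b ≠ b·a and G is not abelian. Hence G is not cyclic.

Answer: No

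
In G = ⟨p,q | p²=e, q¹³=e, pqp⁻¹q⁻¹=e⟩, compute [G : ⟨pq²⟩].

First find ord(pq²) by computing successive powers:
  (pq²)¹ = pq², (pq²)² = q⁴, (pq²)³ = pq⁶, (pq²)⁴ = q⁸, (pq²)⁵ = pq¹⁰, (pq²)⁶ = q¹², (pq²)⁷ = pq, (pq²)⁸ = q³, (pq²)⁹ = pq⁵, (pq²)¹⁰ = q⁷, (pq²)¹¹ = pq⁹, (pq²)¹² = q¹¹, (pq²)¹³ = p, (pq²)¹⁴ = q², (pq²)¹⁵ = pq⁴, (pq²)¹⁶ = q⁶, (pq²)¹⁷ = pq⁸, (pq²)¹⁸ = q¹⁰, (pq²)¹⁹ = pq¹², (pq²)²⁰ = q, (pq²)²¹ = pq³, (pq²)²² = q⁵, (pq²)²³ = pq⁷, (pq²)²⁴ = q⁹, (pq²)²⁵ = pq¹¹, (pq²)²⁶ = e.
So |⟨pq²⟩| = ord(pq²) = 26. With |G| = 26, by Lagrange [G : ⟨pq²⟩] = 26/26 = 1.

Answer: 1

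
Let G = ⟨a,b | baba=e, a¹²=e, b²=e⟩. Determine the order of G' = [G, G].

G' = [G, G] is generated by all commutators. The generator-pair commutators are: [a, b] = a².
The subgroup they normally generate is {e, a², a⁴, a⁶, a⁸, a¹⁰}, of order 6.
Check: |G/G'| = 24/6 = 4 is the order of the abelianisation.

Answer: 6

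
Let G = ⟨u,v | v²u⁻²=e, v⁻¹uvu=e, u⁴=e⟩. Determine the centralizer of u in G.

⟨u⟩ ⊆ C_G(u) since powers of u commute with u; so |C_G(u)| ≥ |⟨u⟩| = 4.
By orbit–stabilizer, |C_G(u)| = |G| / |conj. class of u| = 8 / 2 = 4.
The 4 elements commuting with u are {e, u, u², u³}.

Answer: {e, u, u², u³}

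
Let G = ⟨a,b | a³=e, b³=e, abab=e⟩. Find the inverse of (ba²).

The order of (ba²) is 3 (smallest k with (ba²)ᵏ = e), so (ba²)⁻¹ = (ba²)² = ab².
Check: (ba²) · (ab²) → (ba²) · a = b;   b · b² = e, giving e as required.

Answer: ab²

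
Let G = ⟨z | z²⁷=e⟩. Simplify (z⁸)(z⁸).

Compute (z⁸) · (z⁸) by multiplying left to right and reducing via the relations at each step:
  (z⁸) · z⁸ = z¹⁶

Answer: z¹⁶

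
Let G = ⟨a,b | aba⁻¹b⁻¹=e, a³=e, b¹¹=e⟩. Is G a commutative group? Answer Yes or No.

Each pair of generators commutes: a·b = ab = b·a. Since the generators pairwise commute, every element of G commutes with every other, so G is abelian.

Answer: Yes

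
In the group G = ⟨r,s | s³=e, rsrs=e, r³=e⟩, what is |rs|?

Compute successive powers until reaching e:
  (rs)¹ = rs, (rs)² = e.
The smallest positive k with (rs)ᵏ = e is 2.

Answer: 2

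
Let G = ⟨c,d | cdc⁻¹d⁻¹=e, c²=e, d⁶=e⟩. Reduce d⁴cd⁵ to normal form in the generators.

Multiply left to right, reducing at each step:
  (d⁴) · c = cd⁴
  (cd⁴) · d⁵ = cd³

Answer: cd³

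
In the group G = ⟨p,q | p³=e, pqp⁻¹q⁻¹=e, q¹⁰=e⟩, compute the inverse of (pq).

The order of (pq) is 30 (smallest k with (pq)ᵏ = e), so (pq)⁻¹ = (pq)²⁹ = p²q⁹.
Check: (pq) · (p²q⁹) → (pq) · p² = q;   q · q⁹ = e, giving e as required.

Answer: p²q⁹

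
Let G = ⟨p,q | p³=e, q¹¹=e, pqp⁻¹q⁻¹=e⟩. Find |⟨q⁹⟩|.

|⟨q⁹⟩| equals the order of q⁹. Compute successive powers until reaching e:
  (q⁹)¹ = q⁹, (q⁹)² = q⁷, (q⁹)³ = q⁵, (q⁹)⁴ = q³, (q⁹)⁵ = q, (q⁹)⁶ = q¹⁰, (q⁹)⁷ = q⁸, (q⁹)⁸ = q⁶, (q⁹)⁹ = q⁴, (q⁹)¹⁰ = q², (q⁹)¹¹ = e.
The smallest positive k with (q⁹)ᵏ = e is 11, so |⟨q⁹⟩| = 11.

Answer: 11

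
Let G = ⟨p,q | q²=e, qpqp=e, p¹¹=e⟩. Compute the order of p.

Compute successive powers until reaching e:
  p¹ = p, p² = p², p³ = p³, p⁴ = p⁴, p⁵ = p⁵, p⁶ = p⁶, p⁷ = p⁷, p⁸ = p⁸, p⁹ = p⁹, p¹⁰ = p¹⁰, p¹¹ = e.
The smallest positive k with pᵏ = e is 11.

Answer: 11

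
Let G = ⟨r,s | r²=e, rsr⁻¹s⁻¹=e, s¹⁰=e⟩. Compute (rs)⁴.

Compute successive powers of (rs), reducing at each step:
  (rs)²: (rs) · r = s;   s · s = s²
  (rs)³: (s²) · r = rs²;   (rs²) · s = rs³
  (rs)⁴: (rs³) · r = s³;   (s³) · s = s⁴

Answer: s⁴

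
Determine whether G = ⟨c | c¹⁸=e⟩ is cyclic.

|G| = 18. The element c has order 18 (its powers give 18 distinct elements), so ⟨c⟩ = G and G is cyclic.

Answer: Yes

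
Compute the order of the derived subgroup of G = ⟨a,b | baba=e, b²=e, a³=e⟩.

G' = [G, G] is generated by all commutators. The generator-pair commutators are: [a, b] = a².
The subgroup they normally generate is {e, a, a²}, of order 3.
Check: |G/G'| = 6/3 = 2 is the order of the abelianisation.

Answer: 3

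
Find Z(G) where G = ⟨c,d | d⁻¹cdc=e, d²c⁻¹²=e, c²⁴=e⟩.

An element z ∈ Z(G) iff z commutes with every generator.
For example c¹² is central: (c¹²)·c = c¹³ = c·(c¹²); (c¹²)·d = d⁻¹ = d·(c¹²).
Whereas c ∉ Z(G) since c·d = cd ≠ c¹¹d⁻¹ = d·c.
Checking each of the 48 elements this way gives Z(G) = {e, c¹²}, of order 2.

Answer: {e, c¹²}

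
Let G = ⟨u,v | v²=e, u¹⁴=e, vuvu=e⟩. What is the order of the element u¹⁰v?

Compute successive powers until reaching e:
  (u¹⁰v)¹ = u¹⁰v, (u¹⁰v)² = e.
The smallest positive k with (u¹⁰v)ᵏ = e is 2.

Answer: 2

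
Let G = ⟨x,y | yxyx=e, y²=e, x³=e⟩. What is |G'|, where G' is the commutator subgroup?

G' = [G, G] is generated by all commutators. The generator-pair commutators are: [x, y] = x².
The subgroup they normally generate is {e, x, x²}, of order 3.
Check: |G/G'| = 6/3 = 2 is the order of the abelianisation.

Answer: 3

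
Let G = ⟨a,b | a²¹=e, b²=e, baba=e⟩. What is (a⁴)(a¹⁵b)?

Compute (a⁴) · (a¹⁵b) by multiplying left to right and reducing via the relations at each step:
  (a⁴) · a¹⁵ = a¹⁹
  (a¹⁹) · b = a¹⁹b

Answer: a¹⁹b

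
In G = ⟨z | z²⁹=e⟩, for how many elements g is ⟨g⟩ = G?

G is cyclic of order 29. An element generates G iff its order is 29, and a cyclic group of order 29 has exactly φ(29) = 28 such elements.

Answer: 28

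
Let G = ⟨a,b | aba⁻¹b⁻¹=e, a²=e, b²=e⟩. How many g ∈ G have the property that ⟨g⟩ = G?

⟨g⟩ = G would require ord(g) = |G| = 4, but the maximum element order in G is 2 < 4. So G is not cyclic and no single element generates it: the count is 0.

Answer: 0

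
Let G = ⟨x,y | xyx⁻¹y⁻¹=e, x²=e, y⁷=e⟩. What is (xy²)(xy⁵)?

Compute (xy²) · (xy⁵) by multiplying left to right and reducing via the relations at each step:
  (xy²) · x = y²
  (y²) · y⁵ = e

Answer: e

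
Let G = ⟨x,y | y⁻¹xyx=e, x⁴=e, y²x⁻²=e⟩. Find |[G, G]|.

G' = [G, G] is generated by all commutators. The generator-pair commutators are: [x, y] = x².
The subgroup they normally generate is {e, x²}, of order 2.
Check: |G/G'| = 8/2 = 4 is the order of the abelianisation.

Answer: 2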